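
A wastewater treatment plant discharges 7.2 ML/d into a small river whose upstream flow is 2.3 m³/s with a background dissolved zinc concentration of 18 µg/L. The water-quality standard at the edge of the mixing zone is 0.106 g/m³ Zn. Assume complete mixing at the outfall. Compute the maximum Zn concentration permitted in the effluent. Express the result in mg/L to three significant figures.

2.53 mg/L

7.2 ML/d = 0.08333 m³/s.
18 µg/L = 0.018 mg/L.
Mass balance: 0.106·2.383 = 0.08333·Cₑ + 2.3·0.018.
Cₑ = (0.2526 − 0.0414) / 0.08333 = 2.535 mg/L.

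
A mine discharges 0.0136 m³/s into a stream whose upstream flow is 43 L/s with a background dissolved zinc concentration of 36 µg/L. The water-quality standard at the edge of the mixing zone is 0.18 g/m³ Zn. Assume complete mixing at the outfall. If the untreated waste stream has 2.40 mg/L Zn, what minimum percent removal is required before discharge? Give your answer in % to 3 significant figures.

73.5 %

43 L/s = 0.043 m³/s.
36 µg/L = 0.036 mg/L.
Mass balance: 0.18·0.0566 = 0.0136·Cₑ + 0.043·0.036.
Cₑ = (0.01019 − 0.001548) / 0.0136 = 0.6353 mg/L.
Required removal = 1 − 0.6353/2.40 = 73.53 %.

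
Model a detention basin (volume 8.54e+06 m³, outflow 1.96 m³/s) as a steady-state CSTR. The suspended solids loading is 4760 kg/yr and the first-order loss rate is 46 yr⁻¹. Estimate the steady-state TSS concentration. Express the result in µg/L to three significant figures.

10.5 µg/L

Outflow Q = 1.96 m³/s × 3.156e+07 s/yr = 6.185e+07 m³/yr.
Steady-state CSTR mass balance: W = Q·C + k·V·C, so C = W/(Q + kV).
Q + kV = 6.185e+07 + 46·8.54e+06 = 4.547e+08 m³/yr.
C = 4760/4.547e+08 = 1.047e-05 kg/m³ = 0.01047 mg/L = 10.47 µg/L.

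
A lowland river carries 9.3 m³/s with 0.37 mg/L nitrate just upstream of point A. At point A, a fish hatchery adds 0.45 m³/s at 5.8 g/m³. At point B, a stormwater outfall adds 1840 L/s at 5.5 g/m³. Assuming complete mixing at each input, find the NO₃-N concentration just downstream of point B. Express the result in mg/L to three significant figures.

1.40 mg/L

After input A: C = (9.3·0.37 + 0.45·5.8) / 9.75 = 0.6206 mg/L.
1840 L/s = 1.84 m³/s.
After input B: C = (9.75·0.6206 + 1.84·5.5) / 11.59 = 1.395 mg/L.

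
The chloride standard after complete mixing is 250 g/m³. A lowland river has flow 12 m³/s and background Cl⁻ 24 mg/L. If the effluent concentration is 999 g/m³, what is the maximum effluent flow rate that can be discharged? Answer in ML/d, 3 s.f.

Mass balance at complete mixing: C_std·(Q_w + Q_r) = Q_w·C_e + Q_r·C_b.
Rearranging, Q_w = Q_r·(C_std − C_b)/(C_e − C_std) = 12·(250 − 24) / (999 − 250) = 3.621 m³/s.
= 312.8 ML/d.

313 ML/d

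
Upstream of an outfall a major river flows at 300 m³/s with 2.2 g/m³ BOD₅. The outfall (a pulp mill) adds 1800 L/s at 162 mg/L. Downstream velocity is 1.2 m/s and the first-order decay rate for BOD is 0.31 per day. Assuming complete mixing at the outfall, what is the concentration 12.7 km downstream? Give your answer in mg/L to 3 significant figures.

1800 L/s = 1.8 m³/s.
After complete mixing, C₀ = (1.8·162 + 300·2.2) / 301.8 = 3.153 mg/L.
Travel time t = 1.27e+04 m / 1.2 m/s = 1.058e+04 s = 0.1225 d.
C = 3.153·exp(−0.31·0.1225) = 3.153·0.9627 = 3.036 mg/L.

3.04 mg/L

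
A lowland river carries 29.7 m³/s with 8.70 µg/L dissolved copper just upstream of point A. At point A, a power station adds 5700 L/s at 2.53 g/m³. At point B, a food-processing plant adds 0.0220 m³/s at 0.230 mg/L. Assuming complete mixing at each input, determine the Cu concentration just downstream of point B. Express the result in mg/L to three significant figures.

8.70 µg/L = 0.0087 mg/L.
5700 L/s = 5.7 m³/s.
After input A: C = (29.7·0.0087 + 5.7·2.53) / 35.4 = 0.4147 mg/L.
After input B: C = (35.4·0.4147 + 0.022·0.23) / 35.42 = 0.4146 mg/L.

0.415 mg/L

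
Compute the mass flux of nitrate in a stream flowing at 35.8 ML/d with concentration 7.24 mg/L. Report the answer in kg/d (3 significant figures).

259 kg/d

35.8 ML/d = 0.4144 m³/s.
Mass flux = Q·C = 0.4144 m³/s × 7.24 g/m³ = 3 g/s.
= 3 g/s × 86.4 = 259.2 kg/d.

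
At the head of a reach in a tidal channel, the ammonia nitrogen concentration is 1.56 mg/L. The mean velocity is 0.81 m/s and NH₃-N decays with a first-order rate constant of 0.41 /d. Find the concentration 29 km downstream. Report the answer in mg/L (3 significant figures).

1.32 mg/L

Travel time t = 29 km / 0.81 m/s = 2.9e+04/0.81 = 3.58e+04 s = 0.4144 d.
First-order decay: C = 1.56·exp(−0.41·0.4144) = 1.56·0.8438 = 1.316 mg/L.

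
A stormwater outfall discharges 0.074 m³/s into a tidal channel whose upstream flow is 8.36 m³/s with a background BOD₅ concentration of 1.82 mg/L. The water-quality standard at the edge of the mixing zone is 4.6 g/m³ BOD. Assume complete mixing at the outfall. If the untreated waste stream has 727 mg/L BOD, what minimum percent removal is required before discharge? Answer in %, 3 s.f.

Mass balance: 4.6·8.434 = 0.074·Cₑ + 8.36·1.82.
Cₑ = (38.8 − 15.22) / 0.074 = 318.7 mg/L.
Required removal = 1 − 318.7/727 = 56.17 %.

56.2 %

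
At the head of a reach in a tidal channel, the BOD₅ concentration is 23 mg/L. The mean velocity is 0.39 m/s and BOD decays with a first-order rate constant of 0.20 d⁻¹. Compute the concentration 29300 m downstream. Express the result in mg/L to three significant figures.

19.3 mg/L

Travel time t = 29300 m / 0.39 m/s = 2.93e+04/0.39 = 7.513e+04 s = 0.8695 d.
First-order decay: C = 23·exp(−0.20·0.8695) = 23·0.8404 = 19.33 mg/L.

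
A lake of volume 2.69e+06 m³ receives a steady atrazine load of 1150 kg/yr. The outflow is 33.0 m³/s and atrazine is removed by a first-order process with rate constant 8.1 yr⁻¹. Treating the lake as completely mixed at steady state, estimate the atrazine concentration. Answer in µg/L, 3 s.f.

1.08 µg/L

Outflow Q = 33.0 m³/s × 3.156e+07 s/yr = 1.041e+09 m³/yr.
Steady-state CSTR mass balance: W = Q·C + k·V·C, so C = W/(Q + kV).
Q + kV = 1.041e+09 + 8.1·2.69e+06 = 1.063e+09 m³/yr.
C = 1150/1.063e+09 = 1.082e-06 kg/m³ = 0.001082 mg/L = 1.082 µg/L.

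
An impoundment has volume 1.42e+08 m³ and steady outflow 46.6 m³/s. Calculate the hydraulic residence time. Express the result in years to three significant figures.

0.0966 yr

Q = 46.6 m³/s × 3.156e+07 s/yr = 1.471e+09 m³/yr.
Hydraulic residence time τ = V/Q = 1.42e+08/1.471e+09 = 0.09656 yr.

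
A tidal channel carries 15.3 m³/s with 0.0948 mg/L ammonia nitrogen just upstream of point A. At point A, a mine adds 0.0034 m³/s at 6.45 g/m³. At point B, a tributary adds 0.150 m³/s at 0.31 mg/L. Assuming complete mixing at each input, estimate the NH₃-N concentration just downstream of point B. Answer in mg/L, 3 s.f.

0.0983 mg/L

After input A: C = (15.3·0.0948 + 0.0034·6.45) / 15.3 = 0.09621 mg/L.
After input B: C = (15.3·0.09621 + 0.15·0.31) / 15.45 = 0.09829 mg/L.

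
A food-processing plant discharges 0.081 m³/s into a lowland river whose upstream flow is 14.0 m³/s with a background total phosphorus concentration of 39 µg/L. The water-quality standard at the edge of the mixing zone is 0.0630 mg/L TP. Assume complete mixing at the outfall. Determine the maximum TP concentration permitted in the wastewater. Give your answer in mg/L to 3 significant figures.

4.21 mg/L

39 µg/L = 0.039 mg/L.
Mass balance: 0.063·14.08 = 0.081·Cₑ + 14·0.039.
Cₑ = (0.8871 − 0.546) / 0.081 = 4.211 mg/L.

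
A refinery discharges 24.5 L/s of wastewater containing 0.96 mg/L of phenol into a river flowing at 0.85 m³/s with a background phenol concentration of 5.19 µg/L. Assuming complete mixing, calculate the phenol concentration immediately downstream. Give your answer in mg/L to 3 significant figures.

24.5 L/s = 0.0245 m³/s.
5.19 µg/L = 0.00519 mg/L.
Conservation of mass across the mixing zone: C = (0.0245·0.96 + 0.85·0.00519) / (0.0245 + 0.85) = 0.02793/0.8745 = 0.03194 mg/L.

0.0319 mg/L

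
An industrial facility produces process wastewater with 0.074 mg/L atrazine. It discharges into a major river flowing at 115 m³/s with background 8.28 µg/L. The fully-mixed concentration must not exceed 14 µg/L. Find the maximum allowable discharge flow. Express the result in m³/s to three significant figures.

11.0 m³/s

8.28 µg/L = 0.00828 mg/L.
14 µg/L = 0.014 mg/L.
Mass balance at complete mixing: C_std·(Q_w + Q_r) = Q_w·C_e + Q_r·C_b.
Rearranging, Q_w = Q_r·(C_std − C_b)/(C_e − C_std) = 115·(0.014 − 0.00828) / (0.074 − 0.014) = 10.96 m³/s.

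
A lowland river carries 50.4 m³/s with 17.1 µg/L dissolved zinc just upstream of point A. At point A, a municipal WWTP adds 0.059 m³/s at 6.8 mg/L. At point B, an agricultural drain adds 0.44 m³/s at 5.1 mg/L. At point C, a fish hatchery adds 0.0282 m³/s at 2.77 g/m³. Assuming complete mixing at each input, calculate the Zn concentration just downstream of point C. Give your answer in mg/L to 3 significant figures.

17.1 µg/L = 0.0171 mg/L.
After input A: C = (50.4·0.0171 + 0.059·6.8) / 50.46 = 0.02503 mg/L.
After input B: C = (50.46·0.02503 + 0.44·5.1) / 50.9 = 0.0689 mg/L.
After input C: C = (50.9·0.0689 + 0.0282·2.77) / 50.93 = 0.0704 mg/L.

0.0704 mg/L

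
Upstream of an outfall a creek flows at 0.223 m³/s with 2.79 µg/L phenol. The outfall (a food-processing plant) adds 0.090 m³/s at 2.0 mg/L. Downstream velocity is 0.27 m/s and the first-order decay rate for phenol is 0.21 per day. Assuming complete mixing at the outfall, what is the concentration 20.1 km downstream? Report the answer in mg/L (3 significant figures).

2.79 µg/L = 0.00279 mg/L.
After complete mixing, C₀ = (0.09·2 + 0.223·0.00279) / 0.313 = 0.5771 mg/L.
Travel time t = 2.01e+04 m / 0.27 m/s = 7.444e+04 s = 0.8616 d.
C = 0.5771·exp(−0.21·0.8616) = 0.5771·0.8345 = 0.4816 mg/L.

0.482 mg/L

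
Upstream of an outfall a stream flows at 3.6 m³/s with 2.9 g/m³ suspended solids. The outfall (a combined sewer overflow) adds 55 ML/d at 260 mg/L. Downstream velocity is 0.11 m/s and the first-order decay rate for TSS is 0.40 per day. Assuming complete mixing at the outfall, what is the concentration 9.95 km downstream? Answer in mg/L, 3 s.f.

55 ML/d = 0.6366 m³/s.
After complete mixing, C₀ = (0.6366·260 + 3.6·2.9) / 4.237 = 41.53 mg/L.
Travel time t = 9950 m / 0.11 m/s = 9.045e+04 s = 1.047 d.
C = 41.53·exp(−0.40·1.047) = 41.53·0.6579 = 27.32 mg/L.

27.3 mg/L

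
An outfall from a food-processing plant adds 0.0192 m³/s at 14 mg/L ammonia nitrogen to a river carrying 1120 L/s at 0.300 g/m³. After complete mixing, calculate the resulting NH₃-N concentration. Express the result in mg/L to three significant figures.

1120 L/s = 1.12 m³/s.
Flow-weighted mixing gives C = (0.0192·14 + 1.12·0.3) / (0.0192 + 1.12) = 0.6048/1.139 = 0.5309 mg/L.

0.531 mg/L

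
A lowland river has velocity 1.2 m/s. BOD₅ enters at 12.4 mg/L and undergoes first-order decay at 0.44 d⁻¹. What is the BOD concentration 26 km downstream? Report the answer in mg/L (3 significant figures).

11.1 mg/L

Travel time t = 26 km / 1.2 m/s = 2.6e+04/1.2 = 2.167e+04 s = 0.2508 d.
First-order decay: C = 12.4·exp(−0.44·0.2508) = 12.4·0.8955 = 11.1 mg/L.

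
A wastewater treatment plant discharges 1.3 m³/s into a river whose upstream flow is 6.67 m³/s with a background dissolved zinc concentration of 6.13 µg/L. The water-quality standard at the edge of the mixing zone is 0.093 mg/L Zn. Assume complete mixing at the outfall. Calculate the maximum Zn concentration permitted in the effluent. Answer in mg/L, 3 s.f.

0.539 mg/L

6.13 µg/L = 0.00613 mg/L.
Mass balance: 0.093·7.97 = 1.3·Cₑ + 6.67·0.00613.
Cₑ = (0.7412 − 0.04089) / 1.3 = 0.5387 mg/L.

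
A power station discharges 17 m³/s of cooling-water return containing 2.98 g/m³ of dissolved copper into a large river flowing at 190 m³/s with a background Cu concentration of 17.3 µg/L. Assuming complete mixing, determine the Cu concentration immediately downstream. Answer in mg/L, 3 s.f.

17.3 µg/L = 0.0173 mg/L.
Conservation of mass across the mixing zone: C = (17·2.98 + 190·0.0173) / (17 + 190) = 53.95/207 = 0.2606 mg/L.

0.261 mg/L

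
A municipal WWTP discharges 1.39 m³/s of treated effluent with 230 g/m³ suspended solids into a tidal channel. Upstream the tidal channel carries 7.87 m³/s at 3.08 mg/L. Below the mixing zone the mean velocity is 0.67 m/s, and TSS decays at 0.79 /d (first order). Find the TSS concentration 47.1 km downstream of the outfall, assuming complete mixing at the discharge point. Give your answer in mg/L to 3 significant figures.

19.5 mg/L

After complete mixing, C₀ = (1.39·230 + 7.87·3.08) / 9.26 = 37.14 mg/L.
Travel time t = 4.71e+04 m / 0.67 m/s = 7.03e+04 s = 0.8136 d.
C = 37.14·exp(−0.79·0.8136) = 37.14·0.5258 = 19.53 mg/L.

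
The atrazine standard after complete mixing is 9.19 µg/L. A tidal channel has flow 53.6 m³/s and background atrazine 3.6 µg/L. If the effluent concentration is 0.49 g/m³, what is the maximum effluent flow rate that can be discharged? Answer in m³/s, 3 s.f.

0.623 m³/s

3.6 µg/L = 0.0036 mg/L.
9.19 µg/L = 0.00919 mg/L.
Mass balance at complete mixing: C_std·(Q_w + Q_r) = Q_w·C_e + Q_r·C_b.
Rearranging, Q_w = Q_r·(C_std − C_b)/(C_e − C_std) = 53.6·(0.00919 − 0.0036) / (0.49 − 0.00919) = 0.6232 m³/s.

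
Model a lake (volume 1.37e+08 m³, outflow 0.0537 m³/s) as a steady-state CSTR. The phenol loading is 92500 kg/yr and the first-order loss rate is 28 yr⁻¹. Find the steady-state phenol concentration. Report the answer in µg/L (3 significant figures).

Outflow Q = 0.0537 m³/s × 3.156e+07 s/yr = 1.695e+06 m³/yr.
Steady-state CSTR mass balance: W = Q·C + k·V·C, so C = W/(Q + kV).
Q + kV = 1.695e+06 + 28·1.37e+08 = 3.838e+09 m³/yr.
C = 92500/3.838e+09 = 2.41e-05 kg/m³ = 0.0241 mg/L = 24.1 µg/L.

24.1 µg/L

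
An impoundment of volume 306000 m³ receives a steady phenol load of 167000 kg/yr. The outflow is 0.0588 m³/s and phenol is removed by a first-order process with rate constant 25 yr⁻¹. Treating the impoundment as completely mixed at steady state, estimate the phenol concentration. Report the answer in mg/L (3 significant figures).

17.6 mg/L

Outflow Q = 0.0588 m³/s × 3.156e+07 s/yr = 1.856e+06 m³/yr.
Steady-state CSTR mass balance: W = Q·C + k·V·C, so C = W/(Q + kV).
Q + kV = 1.856e+06 + 25·306000 = 9.506e+06 m³/yr.
C = 167000/9.506e+06 = 0.01757 kg/m³ = 17.57 mg/L.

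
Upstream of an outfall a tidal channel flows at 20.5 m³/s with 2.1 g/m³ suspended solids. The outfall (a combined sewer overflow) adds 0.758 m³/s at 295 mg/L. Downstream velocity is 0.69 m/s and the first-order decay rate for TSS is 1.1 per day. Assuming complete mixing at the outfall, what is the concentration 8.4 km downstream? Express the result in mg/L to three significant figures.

After complete mixing, C₀ = (0.758·295 + 20.5·2.1) / 21.26 = 12.54 mg/L.
Travel time t = 8400 m / 0.69 m/s = 1.217e+04 s = 0.1409 d.
C = 12.54·exp(−1.1·0.1409) = 12.54·0.8564 = 10.74 mg/L.

10.7 mg/L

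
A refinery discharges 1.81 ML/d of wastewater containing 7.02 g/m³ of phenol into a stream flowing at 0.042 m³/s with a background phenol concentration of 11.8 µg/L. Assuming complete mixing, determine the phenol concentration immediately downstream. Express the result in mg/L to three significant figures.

1.81 ML/d = 0.02095 m³/s.
11.8 µg/L = 0.0118 mg/L.
Conservation of mass across the mixing zone: C = (0.02095·7.02 + 0.042·0.0118) / (0.02095 + 0.042) = 0.1476/0.06295 = 2.344 mg/L.

2.34 mg/L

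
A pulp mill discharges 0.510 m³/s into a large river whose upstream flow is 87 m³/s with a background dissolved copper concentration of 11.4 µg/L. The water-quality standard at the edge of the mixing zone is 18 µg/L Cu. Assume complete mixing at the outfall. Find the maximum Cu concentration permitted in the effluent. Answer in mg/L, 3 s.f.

1.14 mg/L

11.4 µg/L = 0.0114 mg/L.
18 µg/L = 0.018 mg/L.
Mass balance: 0.018·87.51 = 0.51·Cₑ + 87·0.0114.
Cₑ = (1.575 − 0.9918) / 0.51 = 1.144 mg/L.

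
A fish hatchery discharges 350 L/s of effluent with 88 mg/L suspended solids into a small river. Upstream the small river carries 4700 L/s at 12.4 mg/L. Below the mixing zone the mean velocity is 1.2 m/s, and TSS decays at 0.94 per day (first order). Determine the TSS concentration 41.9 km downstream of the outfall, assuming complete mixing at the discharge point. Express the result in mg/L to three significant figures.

12.1 mg/L

350 L/s = 0.35 m³/s.
4700 L/s = 4.7 m³/s.
After complete mixing, C₀ = (0.35·88 + 4.7·12.4) / 5.05 = 17.64 mg/L.
Travel time t = 4.19e+04 m / 1.2 m/s = 3.492e+04 s = 0.4041 d.
C = 17.64·exp(−0.94·0.4041) = 17.64·0.6839 = 12.06 mg/L.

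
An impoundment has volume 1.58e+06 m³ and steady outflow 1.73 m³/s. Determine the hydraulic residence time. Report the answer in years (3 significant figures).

Q = 1.73 m³/s × 3.156e+07 s/yr = 5.459e+07 m³/yr.
Hydraulic residence time τ = V/Q = 1.58e+06/5.459e+07 = 0.02894 yr.

0.0289 yr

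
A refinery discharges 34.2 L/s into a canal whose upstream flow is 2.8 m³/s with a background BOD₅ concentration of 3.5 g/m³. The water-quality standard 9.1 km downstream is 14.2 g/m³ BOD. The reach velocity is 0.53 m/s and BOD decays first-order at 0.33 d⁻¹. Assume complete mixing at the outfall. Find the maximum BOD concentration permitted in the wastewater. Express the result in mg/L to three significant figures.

34.2 L/s = 0.0342 m³/s.
Travel time to the compliance point: t = 9100/0.53 = 1.717e+04 s = 0.1987 d; decay factor exp(−0.33·0.1987) = 0.9365.
So the concentration just after mixing may be at most 14.2/0.9365 = 15.16 mg/L.
Mass balance: 15.16·2.834 = 0.0342·Cₑ + 2.8·3.5.
Cₑ = (42.97 − 9.8) / 0.0342 = 970 mg/L.

970 mg/L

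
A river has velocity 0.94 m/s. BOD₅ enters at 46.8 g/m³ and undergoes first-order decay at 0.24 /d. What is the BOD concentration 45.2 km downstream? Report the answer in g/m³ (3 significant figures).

40.9 g/m³

Travel time t = 45.2 km / 0.94 m/s = 4.52e+04/0.94 = 4.809e+04 s = 0.5565 d.
First-order decay: C = 46.8·exp(−0.24·0.5565) = 46.8·0.875 = 40.95 g/m³.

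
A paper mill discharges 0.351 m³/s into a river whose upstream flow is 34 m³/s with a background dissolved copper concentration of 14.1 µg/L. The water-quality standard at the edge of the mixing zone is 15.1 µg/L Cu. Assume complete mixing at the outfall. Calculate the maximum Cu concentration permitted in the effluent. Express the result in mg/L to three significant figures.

14.1 µg/L = 0.0141 mg/L.
15.1 µg/L = 0.0151 mg/L.
Mass balance: 0.0151·34.35 = 0.351·Cₑ + 34·0.0141.
Cₑ = (0.5187 − 0.4794) / 0.351 = 0.112 mg/L.

0.112 mg/L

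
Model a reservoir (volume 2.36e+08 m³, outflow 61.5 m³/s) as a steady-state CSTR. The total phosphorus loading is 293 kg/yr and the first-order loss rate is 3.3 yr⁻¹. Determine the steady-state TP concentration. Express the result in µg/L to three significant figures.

0.108 µg/L

Outflow Q = 61.5 m³/s × 3.156e+07 s/yr = 1.941e+09 m³/yr.
Steady-state CSTR mass balance: W = Q·C + k·V·C, so C = W/(Q + kV).
Q + kV = 1.941e+09 + 3.3·2.36e+08 = 2.72e+09 m³/yr.
C = 293/2.72e+09 = 1.077e-07 kg/m³ = 0.0001077 mg/L = 0.1077 µg/L.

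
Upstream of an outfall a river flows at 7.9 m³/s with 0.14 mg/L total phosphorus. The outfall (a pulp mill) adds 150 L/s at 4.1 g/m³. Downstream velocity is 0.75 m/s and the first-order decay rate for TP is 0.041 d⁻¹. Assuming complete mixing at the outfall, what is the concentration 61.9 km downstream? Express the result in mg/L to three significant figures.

0.206 mg/L

150 L/s = 0.15 m³/s.
After complete mixing, C₀ = (0.15·4.1 + 7.9·0.14) / 8.05 = 0.2138 mg/L.
Travel time t = 6.19e+04 m / 0.75 m/s = 8.253e+04 s = 0.9552 d.
C = 0.2138·exp(−0.041·0.9552) = 0.2138·0.9616 = 0.2056 mg/L.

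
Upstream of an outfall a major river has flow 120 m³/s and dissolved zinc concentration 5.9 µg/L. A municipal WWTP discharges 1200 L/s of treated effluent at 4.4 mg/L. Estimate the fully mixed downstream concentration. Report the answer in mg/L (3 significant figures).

0.0494 mg/L

1200 L/s = 1.2 m³/s.
5.9 µg/L = 0.0059 mg/L.
Conservation of mass across the mixing zone: C = (1.2·4.4 + 120·0.0059) / (1.2 + 120) = 5.988/121.2 = 0.04941 mg/L.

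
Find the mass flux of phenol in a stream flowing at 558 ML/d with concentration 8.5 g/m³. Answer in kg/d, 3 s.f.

558 ML/d = 6.458 m³/s.
Mass flux = Q·C = 6.458 m³/s × 8.5 g/m³ = 54.9 g/s.
= 54.9 g/s × 86.4 = 4743 kg/d.

4740 kg/d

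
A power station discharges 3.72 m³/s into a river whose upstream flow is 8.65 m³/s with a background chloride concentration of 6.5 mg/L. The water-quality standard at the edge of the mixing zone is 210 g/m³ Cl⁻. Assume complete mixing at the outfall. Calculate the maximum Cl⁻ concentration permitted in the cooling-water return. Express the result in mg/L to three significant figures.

683 mg/L

Mass balance: 210·12.37 = 3.72·Cₑ + 8.65·6.5.
Cₑ = (2598 − 56.23) / 3.72 = 683.2 mg/L.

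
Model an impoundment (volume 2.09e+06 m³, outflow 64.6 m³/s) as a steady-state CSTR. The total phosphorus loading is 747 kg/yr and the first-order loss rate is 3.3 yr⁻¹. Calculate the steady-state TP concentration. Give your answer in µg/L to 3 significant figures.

0.365 µg/L

Outflow Q = 64.6 m³/s × 3.156e+07 s/yr = 2.039e+09 m³/yr.
Steady-state CSTR mass balance: W = Q·C + k·V·C, so C = W/(Q + kV).
Q + kV = 2.039e+09 + 3.3·2.09e+06 = 2.046e+09 m³/yr.
C = 747/2.046e+09 = 3.652e-07 kg/m³ = 0.0003652 mg/L = 0.3652 µg/L.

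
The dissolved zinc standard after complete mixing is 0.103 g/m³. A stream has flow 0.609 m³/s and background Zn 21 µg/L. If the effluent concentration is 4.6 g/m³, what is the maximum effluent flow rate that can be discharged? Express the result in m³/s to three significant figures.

0.0111 m³/s

21 µg/L = 0.021 mg/L.
Mass balance at complete mixing: C_std·(Q_w + Q_r) = Q_w·C_e + Q_r·C_b.
Rearranging, Q_w = Q_r·(C_std − C_b)/(C_e − C_std) = 0.609·(0.103 − 0.021) / (4.6 − 0.103) = 0.0111 m³/s.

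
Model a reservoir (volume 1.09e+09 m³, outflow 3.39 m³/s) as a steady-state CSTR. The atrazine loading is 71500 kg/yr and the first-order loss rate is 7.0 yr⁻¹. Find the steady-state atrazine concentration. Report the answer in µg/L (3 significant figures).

Outflow Q = 3.39 m³/s × 3.156e+07 s/yr = 1.07e+08 m³/yr.
Steady-state CSTR mass balance: W = Q·C + k·V·C, so C = W/(Q + kV).
Q + kV = 1.07e+08 + 7.0·1.09e+09 = 7.737e+09 m³/yr.
C = 71500/7.737e+09 = 9.241e-06 kg/m³ = 0.009241 mg/L = 9.241 µg/L.

9.24 µg/L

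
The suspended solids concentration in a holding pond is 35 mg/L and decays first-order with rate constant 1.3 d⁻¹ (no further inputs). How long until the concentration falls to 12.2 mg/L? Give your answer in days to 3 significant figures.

t = ln(C₀/C)/k = ln(35/12.2)/1.3 = 1.054/1.3 = 0.8107 d.

0.811 d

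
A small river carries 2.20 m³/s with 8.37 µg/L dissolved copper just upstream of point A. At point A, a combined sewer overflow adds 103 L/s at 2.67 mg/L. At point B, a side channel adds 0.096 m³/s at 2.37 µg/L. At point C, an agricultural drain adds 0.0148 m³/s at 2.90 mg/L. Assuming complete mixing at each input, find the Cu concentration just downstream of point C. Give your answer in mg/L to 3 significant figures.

0.139 mg/L

8.37 µg/L = 0.00837 mg/L.
103 L/s = 0.103 m³/s.
After input A: C = (2.2·0.00837 + 0.103·2.67) / 2.303 = 0.1274 mg/L.
2.37 µg/L = 0.00237 mg/L.
After input B: C = (2.303·0.1274 + 0.096·0.00237) / 2.399 = 0.1224 mg/L.
After input C: C = (2.399·0.1224 + 0.0148·2.9) / 2.414 = 0.1394 mg/L.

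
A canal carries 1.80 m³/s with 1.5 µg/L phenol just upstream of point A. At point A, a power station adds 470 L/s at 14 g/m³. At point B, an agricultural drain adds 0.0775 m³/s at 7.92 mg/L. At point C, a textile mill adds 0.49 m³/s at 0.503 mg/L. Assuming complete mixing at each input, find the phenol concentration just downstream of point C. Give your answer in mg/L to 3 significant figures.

1.5 µg/L = 0.0015 mg/L.
470 L/s = 0.47 m³/s.
After input A: C = (1.8·0.0015 + 0.47·14) / 2.27 = 2.9 mg/L.
After input B: C = (2.27·2.9 + 0.0775·7.92) / 2.348 = 3.066 mg/L.
After input C: C = (2.348·3.066 + 0.49·0.503) / 2.838 = 2.623 mg/L.

2.62 mg/L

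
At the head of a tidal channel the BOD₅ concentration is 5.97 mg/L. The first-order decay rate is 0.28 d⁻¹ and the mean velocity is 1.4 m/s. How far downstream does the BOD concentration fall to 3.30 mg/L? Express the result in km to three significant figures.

From C = C₀·e^(−kt), t = ln(C₀/C)/k = ln(5.97/3.30)/0.28 = 0.5928/0.28 = 2.117 d.
Distance = v·t = 1.4 m/s × 1.829e+05 s = 2.561e+05 m = 256.1 km.

256 km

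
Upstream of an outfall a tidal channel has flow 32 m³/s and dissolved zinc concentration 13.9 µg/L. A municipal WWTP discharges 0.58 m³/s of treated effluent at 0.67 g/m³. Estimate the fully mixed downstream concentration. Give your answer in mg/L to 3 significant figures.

0.0256 mg/L

13.9 µg/L = 0.0139 mg/L.
Flow-weighted mixing gives C = (0.58·0.67 + 32·0.0139) / (0.58 + 32) = 0.8334/32.58 = 0.02558 mg/L.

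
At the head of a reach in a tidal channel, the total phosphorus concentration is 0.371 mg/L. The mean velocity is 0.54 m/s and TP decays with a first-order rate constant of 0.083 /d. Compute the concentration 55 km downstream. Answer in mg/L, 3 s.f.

0.336 mg/L

Travel time t = 55 km / 0.54 m/s = 5.5e+04/0.54 = 1.019e+05 s = 1.179 d.
First-order decay: C = 0.371·exp(−0.083·1.179) = 0.371·0.9068 = 0.3364 mg/L.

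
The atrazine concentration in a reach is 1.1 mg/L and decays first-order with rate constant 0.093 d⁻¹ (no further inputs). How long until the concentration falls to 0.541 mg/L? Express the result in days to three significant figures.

7.63 d

t = ln(C₀/C)/k = ln(1.1/0.541)/0.093 = 0.7096/0.093 = 7.631 d.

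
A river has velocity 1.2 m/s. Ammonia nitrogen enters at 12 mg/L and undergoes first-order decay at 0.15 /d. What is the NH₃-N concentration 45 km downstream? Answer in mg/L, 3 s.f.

11.2 mg/L

Travel time t = 45 km / 1.2 m/s = 4.5e+04/1.2 = 3.75e+04 s = 0.434 d.
First-order decay: C = 12·exp(−0.15·0.434) = 12·0.937 = 11.24 mg/L.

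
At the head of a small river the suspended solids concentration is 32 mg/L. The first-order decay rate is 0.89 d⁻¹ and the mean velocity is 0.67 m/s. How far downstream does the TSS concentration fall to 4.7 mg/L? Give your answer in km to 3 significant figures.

125 km

From C = C₀·e^(−kt), t = ln(C₀/C)/k = ln(32/4.7)/0.89 = 1.918/0.89 = 2.155 d.
Distance = v·t = 0.67 m/s × 1.862e+05 s = 1.248e+05 m = 124.8 km.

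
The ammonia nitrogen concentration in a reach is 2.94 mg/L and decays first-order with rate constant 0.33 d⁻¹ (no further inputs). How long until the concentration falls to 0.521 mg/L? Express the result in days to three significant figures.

5.24 d

t = ln(C₀/C)/k = ln(2.94/0.521)/0.33 = 1.73/0.33 = 5.244 d.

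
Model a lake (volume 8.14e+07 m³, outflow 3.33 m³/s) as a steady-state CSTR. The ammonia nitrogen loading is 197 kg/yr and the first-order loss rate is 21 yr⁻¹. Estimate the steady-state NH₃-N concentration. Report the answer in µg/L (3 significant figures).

Outflow Q = 3.33 m³/s × 3.156e+07 s/yr = 1.051e+08 m³/yr.
Steady-state CSTR mass balance: W = Q·C + k·V·C, so C = W/(Q + kV).
Q + kV = 1.051e+08 + 21·8.14e+07 = 1.814e+09 m³/yr.
C = 197/1.814e+09 = 1.086e-07 kg/m³ = 0.0001086 mg/L = 0.1086 µg/L.

0.109 µg/L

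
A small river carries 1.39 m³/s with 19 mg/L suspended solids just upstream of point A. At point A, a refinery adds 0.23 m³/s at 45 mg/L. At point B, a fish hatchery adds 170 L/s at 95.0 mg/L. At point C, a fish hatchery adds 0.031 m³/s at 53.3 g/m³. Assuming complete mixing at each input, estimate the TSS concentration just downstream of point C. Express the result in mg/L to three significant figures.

30.0 mg/L

After input A: C = (1.39·19 + 0.23·45) / 1.62 = 22.69 mg/L.
170 L/s = 0.17 m³/s.
After input B: C = (1.62·22.69 + 0.17·95) / 1.79 = 29.56 mg/L.
After input C: C = (1.79·29.56 + 0.031·53.3) / 1.821 = 29.96 mg/L.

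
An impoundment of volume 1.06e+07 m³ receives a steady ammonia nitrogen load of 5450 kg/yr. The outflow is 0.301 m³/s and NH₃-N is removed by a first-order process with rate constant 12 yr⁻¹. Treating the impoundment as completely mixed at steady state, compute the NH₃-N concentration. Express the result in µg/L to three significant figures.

Outflow Q = 0.301 m³/s × 3.156e+07 s/yr = 9.499e+06 m³/yr.
Steady-state CSTR mass balance: W = Q·C + k·V·C, so C = W/(Q + kV).
Q + kV = 9.499e+06 + 12·1.06e+07 = 1.367e+08 m³/yr.
C = 5450/1.367e+08 = 3.987e-05 kg/m³ = 0.03987 mg/L = 39.87 µg/L.

39.9 µg/L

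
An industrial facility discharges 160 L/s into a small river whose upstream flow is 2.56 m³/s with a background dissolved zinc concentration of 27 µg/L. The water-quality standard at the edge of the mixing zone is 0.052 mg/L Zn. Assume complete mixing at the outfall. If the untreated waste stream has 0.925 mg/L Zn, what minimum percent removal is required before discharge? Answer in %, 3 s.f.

160 L/s = 0.16 m³/s.
27 µg/L = 0.027 mg/L.
Mass balance: 0.052·2.72 = 0.16·Cₑ + 2.56·0.027.
Cₑ = (0.1414 − 0.06912) / 0.16 = 0.452 mg/L.
Required removal = 1 − 0.452/0.925 = 51.14 %.

51.1 %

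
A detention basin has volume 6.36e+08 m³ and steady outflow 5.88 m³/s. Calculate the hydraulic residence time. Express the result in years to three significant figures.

3.43 yr

Q = 5.88 m³/s × 3.156e+07 s/yr = 1.856e+08 m³/yr.
Hydraulic residence time τ = V/Q = 6.36e+08/1.856e+08 = 3.427 yr.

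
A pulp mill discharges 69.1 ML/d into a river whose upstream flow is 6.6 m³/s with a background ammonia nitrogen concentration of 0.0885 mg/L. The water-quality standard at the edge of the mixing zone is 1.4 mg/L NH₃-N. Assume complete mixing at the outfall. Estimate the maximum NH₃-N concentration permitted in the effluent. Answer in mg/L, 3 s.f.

69.1 ML/d = 0.7998 m³/s.
Mass balance: 1.4·7.4 = 0.7998·Cₑ + 6.6·0.0885.
Cₑ = (10.36 − 0.5841) / 0.7998 = 12.22 mg/L.

12.2 mg/L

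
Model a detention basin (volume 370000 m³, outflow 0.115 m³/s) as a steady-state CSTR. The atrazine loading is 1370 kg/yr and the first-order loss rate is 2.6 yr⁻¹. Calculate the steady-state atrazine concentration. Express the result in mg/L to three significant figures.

0.298 mg/L

Outflow Q = 0.115 m³/s × 3.156e+07 s/yr = 3.629e+06 m³/yr.
Steady-state CSTR mass balance: W = Q·C + k·V·C, so C = W/(Q + kV).
Q + kV = 3.629e+06 + 2.6·370000 = 4.591e+06 m³/yr.
C = 1370/4.591e+06 = 0.0002984 kg/m³ = 0.2984 mg/L.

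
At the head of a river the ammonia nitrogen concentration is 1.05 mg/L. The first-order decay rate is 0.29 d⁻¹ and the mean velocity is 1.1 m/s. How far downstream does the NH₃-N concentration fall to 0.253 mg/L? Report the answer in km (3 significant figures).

466 km

From C = C₀·e^(−kt), t = ln(C₀/C)/k = ln(1.05/0.253)/0.29 = 1.423/0.29 = 4.907 d.
Distance = v·t = 1.1 m/s × 4.24e+05 s = 4.664e+05 m = 466.4 km.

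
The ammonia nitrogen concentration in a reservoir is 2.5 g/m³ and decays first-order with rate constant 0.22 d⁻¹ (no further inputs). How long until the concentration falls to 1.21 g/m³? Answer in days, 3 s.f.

3.30 d

t = ln(C₀/C)/k = ln(2.5/1.21)/0.22 = 0.7257/0.22 = 3.299 d.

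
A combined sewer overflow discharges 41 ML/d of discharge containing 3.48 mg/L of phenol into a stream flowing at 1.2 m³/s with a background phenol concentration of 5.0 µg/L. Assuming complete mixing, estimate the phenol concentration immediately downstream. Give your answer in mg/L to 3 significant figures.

41 ML/d = 0.4745 m³/s.
5.0 µg/L = 0.005 mg/L.
Conservation of mass across the mixing zone: C = (0.4745·3.48 + 1.2·0.005) / (0.4745 + 1.2) = 1.657/1.675 = 0.9898 mg/L.

0.990 mg/L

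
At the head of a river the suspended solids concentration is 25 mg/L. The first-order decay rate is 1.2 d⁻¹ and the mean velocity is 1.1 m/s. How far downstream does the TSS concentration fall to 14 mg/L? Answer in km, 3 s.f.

45.9 km

From C = C₀·e^(−kt), t = ln(C₀/C)/k = ln(25/14)/1.2 = 0.5798/1.2 = 0.4832 d.
Distance = v·t = 1.1 m/s × 4.175e+04 s = 4.592e+04 m = 45.92 km.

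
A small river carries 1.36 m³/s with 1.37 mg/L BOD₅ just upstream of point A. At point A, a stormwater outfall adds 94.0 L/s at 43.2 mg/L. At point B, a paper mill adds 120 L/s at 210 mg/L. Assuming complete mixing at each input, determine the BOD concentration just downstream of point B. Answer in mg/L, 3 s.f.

19.8 mg/L

94.0 L/s = 0.094 m³/s.
After input A: C = (1.36·1.37 + 0.094·43.2) / 1.454 = 4.074 mg/L.
120 L/s = 0.12 m³/s.
After input B: C = (1.454·4.074 + 0.12·210) / 1.574 = 19.77 mg/L.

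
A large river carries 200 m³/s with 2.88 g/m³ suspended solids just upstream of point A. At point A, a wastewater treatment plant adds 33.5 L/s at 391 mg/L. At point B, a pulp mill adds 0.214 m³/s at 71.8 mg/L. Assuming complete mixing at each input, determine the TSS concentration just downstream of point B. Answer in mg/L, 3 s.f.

3.02 mg/L

33.5 L/s = 0.0335 m³/s.
After input A: C = (200·2.88 + 0.0335·391) / 200 = 2.945 mg/L.
After input B: C = (200·2.945 + 0.214·71.8) / 200.2 = 3.019 mg/L.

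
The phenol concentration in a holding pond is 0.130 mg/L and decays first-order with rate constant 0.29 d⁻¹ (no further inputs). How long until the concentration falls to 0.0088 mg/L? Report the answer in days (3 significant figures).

9.29 d

t = ln(C₀/C)/k = ln(0.130/0.0088)/0.29 = 2.693/0.29 = 9.285 d.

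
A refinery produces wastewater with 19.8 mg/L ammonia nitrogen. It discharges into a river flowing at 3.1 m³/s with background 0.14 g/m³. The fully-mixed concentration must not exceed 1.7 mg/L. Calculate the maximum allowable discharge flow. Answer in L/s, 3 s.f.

Mass balance at complete mixing: C_std·(Q_w + Q_r) = Q_w·C_e + Q_r·C_b.
Rearranging, Q_w = Q_r·(C_std − C_b)/(C_e − C_std) = 3.1·(1.7 − 0.14) / (19.8 − 1.7) = 0.2672 m³/s.
= 267.2 L/s.

267 L/s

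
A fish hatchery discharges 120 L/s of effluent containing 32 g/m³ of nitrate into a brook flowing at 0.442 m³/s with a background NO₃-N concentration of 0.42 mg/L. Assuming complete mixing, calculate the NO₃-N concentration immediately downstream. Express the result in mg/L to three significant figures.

7.16 mg/L

120 L/s = 0.12 m³/s.
By mass balance at complete mixing, C = (0.12·32 + 0.442·0.42) / (0.12 + 0.442) = 4.026/0.562 = 7.163 mg/L.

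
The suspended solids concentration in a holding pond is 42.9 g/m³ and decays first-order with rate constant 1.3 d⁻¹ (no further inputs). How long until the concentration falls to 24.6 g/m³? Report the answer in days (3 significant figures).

0.428 d

t = ln(C₀/C)/k = ln(42.9/24.6)/1.3 = 0.5561/1.3 = 0.4278 d.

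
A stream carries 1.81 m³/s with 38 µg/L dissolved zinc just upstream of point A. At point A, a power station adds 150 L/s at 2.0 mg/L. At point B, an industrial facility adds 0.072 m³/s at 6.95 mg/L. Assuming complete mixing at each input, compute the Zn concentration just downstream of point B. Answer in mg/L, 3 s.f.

0.428 mg/L

38 µg/L = 0.038 mg/L.
150 L/s = 0.15 m³/s.
After input A: C = (1.81·0.038 + 0.15·2) / 1.96 = 0.1882 mg/L.
After input B: C = (1.96·0.1882 + 0.072·6.95) / 2.032 = 0.4277 mg/L.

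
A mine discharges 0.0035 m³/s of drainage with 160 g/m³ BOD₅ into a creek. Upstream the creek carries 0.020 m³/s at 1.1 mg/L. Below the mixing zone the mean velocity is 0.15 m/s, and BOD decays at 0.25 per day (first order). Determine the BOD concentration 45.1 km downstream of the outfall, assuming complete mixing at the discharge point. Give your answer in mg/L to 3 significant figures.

10.4 mg/L

After complete mixing, C₀ = (0.0035·160 + 0.02·1.1) / 0.0235 = 24.77 mg/L.
Travel time t = 4.51e+04 m / 0.15 m/s = 3.007e+05 s = 3.48 d.
C = 24.77·exp(−0.25·3.48) = 24.77·0.419 = 10.38 mg/L.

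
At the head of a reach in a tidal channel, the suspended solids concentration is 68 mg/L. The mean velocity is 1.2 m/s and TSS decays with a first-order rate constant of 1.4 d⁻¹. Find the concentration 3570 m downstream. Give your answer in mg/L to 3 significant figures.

Travel time t = 3570 m / 1.2 m/s = 3570/1.2 = 2975 s = 0.03443 d.
First-order decay: C = 68·exp(−1.4·0.03443) = 68·0.9529 = 64.8 mg/L.

64.8 mg/L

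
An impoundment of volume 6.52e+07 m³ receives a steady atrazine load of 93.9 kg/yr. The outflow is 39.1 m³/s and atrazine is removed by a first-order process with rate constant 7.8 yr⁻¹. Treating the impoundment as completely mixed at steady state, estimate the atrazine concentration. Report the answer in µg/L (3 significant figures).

Outflow Q = 39.1 m³/s × 3.156e+07 s/yr = 1.234e+09 m³/yr.
Steady-state CSTR mass balance: W = Q·C + k·V·C, so C = W/(Q + kV).
Q + kV = 1.234e+09 + 7.8·6.52e+07 = 1.742e+09 m³/yr.
C = 93.9/1.742e+09 = 5.389e-08 kg/m³ = 5.389e-05 mg/L = 0.05389 µg/L.

0.0539 µg/L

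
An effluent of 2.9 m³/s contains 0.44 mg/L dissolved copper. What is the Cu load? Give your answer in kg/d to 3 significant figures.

Mass flux = Q·C = 2.9 m³/s × 0.44 g/m³ = 1.276 g/s.
= 1.276 g/s × 86.4 = 110.2 kg/d.

110 kg/d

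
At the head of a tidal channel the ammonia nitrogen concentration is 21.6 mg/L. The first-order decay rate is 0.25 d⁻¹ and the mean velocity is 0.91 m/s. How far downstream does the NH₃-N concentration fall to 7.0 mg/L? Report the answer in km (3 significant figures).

354 km

From C = C₀·e^(−kt), t = ln(C₀/C)/k = ln(21.6/7.0)/0.25 = 1.127/0.25 = 4.507 d.
Distance = v·t = 0.91 m/s × 3.894e+05 s = 3.544e+05 m = 354.4 km.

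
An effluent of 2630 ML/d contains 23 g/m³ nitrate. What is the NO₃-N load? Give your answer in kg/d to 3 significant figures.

2630 ML/d = 30.44 m³/s.
Mass flux = Q·C = 30.44 m³/s × 23 g/m³ = 700.1 g/s.
= 700.1 g/s × 86.4 = 6.049e+04 kg/d.

60500 kg/d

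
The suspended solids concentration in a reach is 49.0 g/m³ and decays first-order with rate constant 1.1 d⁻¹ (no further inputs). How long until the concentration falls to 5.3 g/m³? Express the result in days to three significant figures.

t = ln(C₀/C)/k = ln(49.0/5.3)/1.1 = 2.224/1.1 = 2.022 d.

2.02 d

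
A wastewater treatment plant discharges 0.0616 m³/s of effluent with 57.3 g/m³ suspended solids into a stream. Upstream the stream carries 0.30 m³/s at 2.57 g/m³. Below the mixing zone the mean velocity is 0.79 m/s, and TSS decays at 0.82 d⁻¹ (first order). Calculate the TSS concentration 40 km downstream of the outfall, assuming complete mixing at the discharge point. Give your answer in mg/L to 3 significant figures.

After complete mixing, C₀ = (0.0616·57.3 + 0.3·2.57) / 0.3616 = 11.89 mg/L.
Travel time t = 4e+04 m / 0.79 m/s = 5.063e+04 s = 0.586 d.
C = 11.89·exp(−0.82·0.586) = 11.89·0.6184 = 7.355 mg/L.

7.36 mg/L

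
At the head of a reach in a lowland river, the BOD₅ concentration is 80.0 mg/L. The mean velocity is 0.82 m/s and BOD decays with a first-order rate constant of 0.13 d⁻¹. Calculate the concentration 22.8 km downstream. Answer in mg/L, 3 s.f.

76.7 mg/L

Travel time t = 22.8 km / 0.82 m/s = 2.28e+04/0.82 = 2.78e+04 s = 0.3218 d.
First-order decay: C = 80.0·exp(−0.13·0.3218) = 80.0·0.959 = 76.72 mg/L.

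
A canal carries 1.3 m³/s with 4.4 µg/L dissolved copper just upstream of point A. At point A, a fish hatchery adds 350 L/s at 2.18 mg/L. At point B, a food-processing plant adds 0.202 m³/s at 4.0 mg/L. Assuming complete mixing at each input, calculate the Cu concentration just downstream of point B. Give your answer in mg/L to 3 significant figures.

4.4 µg/L = 0.0044 mg/L.
350 L/s = 0.35 m³/s.
After input A: C = (1.3·0.0044 + 0.35·2.18) / 1.65 = 0.4659 mg/L.
After input B: C = (1.65·0.4659 + 0.202·4) / 1.852 = 0.8514 mg/L.

0.851 mg/L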